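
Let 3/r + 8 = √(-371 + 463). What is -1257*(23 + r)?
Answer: -209919/7 - 3771*√23/14 ≈ -31280.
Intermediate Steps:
r = 3/(-8 + 2*√23) (r = 3/(-8 + √(-371 + 463)) = 3/(-8 + √92) = 3/(-8 + 2*√23) ≈ 1.8848)
-1257*(23 + r) = -1257*(23 + (6/7 + 3*√23/14)) = -1257*(167/7 + 3*√23/14) = -209919/7 - 3771*√23/14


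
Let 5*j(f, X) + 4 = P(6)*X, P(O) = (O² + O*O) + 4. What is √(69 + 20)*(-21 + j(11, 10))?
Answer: 651*√89/5 ≈ 1228.3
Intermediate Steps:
P(O) = 4 + 2*O² (P(O) = (O² + O²) + 4 = 2*O² + 4 = 4 + 2*O²)
j(f, X) = -⅘ + 76*X/5 (j(f, X) = -⅘ + ((4 + 2*6²)*X)/5 = -⅘ + ((4 + 2*36)*X)/5 = -⅘ + ((4 + 72)*X)/5 = -⅘ + (76*X)/5 = -⅘ + 76*X/5)
√(69 + 20)*(-21 + j(11, 10)) = √(69 + 20)*(-21 + (-⅘ + (76/5)*10)) = √89*(-21 + (-⅘ + 152)) = √89*(-21 + 756/5) = √89*(651/5) = 651*√89/5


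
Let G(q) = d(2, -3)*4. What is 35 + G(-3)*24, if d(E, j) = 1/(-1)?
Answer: -61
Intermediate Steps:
d(E, j) = -1
G(q) = -4 (G(q) = -1*4 = -4)
35 + G(-3)*24 = 35 - 4*24 = 35 - 96 = -61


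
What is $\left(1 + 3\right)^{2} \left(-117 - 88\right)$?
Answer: $-3280$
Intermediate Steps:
$\left(1 + 3\right)^{2} \left(-117 - 88\right) = 4^{2} \left(-205\right) = 16 \left(-205\right) = -3280$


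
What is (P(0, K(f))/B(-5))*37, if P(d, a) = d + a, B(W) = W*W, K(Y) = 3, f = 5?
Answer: 111/25 ≈ 4.4400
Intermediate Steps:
B(W) = W²
P(d, a) = a + d
(P(0, K(f))/B(-5))*37 = ((3 + 0)/((-5)²))*37 = (3/25)*37 = 111/25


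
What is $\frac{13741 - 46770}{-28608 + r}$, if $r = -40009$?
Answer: $\frac{33029}{68617} \approx 0.48135$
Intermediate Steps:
$\frac{13741 - 46770}{-28608 + r} = \frac{13741 - 46770}{-28608 - 40009} = - \frac{33029}{-68617} = \left(-33029\right) \left(- \frac{1}{68617}\right) = \frac{33029}{68617}$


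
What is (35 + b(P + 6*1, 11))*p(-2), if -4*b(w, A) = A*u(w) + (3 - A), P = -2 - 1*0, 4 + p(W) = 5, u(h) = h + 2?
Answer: 41/2 ≈ 20.500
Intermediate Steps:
u(h) = 2 + h
p(W) = 1 (p(W) = -4 + 5 = 1)
P = -2 (P = -2 + 0 = -2)
b(w, A) = -3/4 + A/4 - A*(2 + w)/4 (b(w, A) = -(A*(2 + w) + (3 - A))/4 = -(3 - A + A*(2 + w))/4 = -3/4 + A/4 - A*(2 + w)/4)
(35 + b(P + 6*1, 11))*p(-2) = (35 + (-3/4 + (1/4)*11 - 1/4*11*(2 + (-2 + 6*1))))*1 = (35 + (-3/4 + 11/4 - 1/4*11*(2 + (-2 + 6))))*1 = (35 + (-3/4 + 11/4 - 1/4*11*(2 + 4)))*1 = (35 + (-3/4 + 11/4 - 1/4*11*6))*1 = (35 + (-3/4 + 11/4 - 33/2))*1 = (35 - 29/2)*1 = (41/2)*1 = 41/2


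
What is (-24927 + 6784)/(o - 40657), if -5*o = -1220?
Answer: 18143/40413 ≈ 0.44894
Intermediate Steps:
o = 244 (o = -1/5*(-1220) = 244)
(-24927 + 6784)/(o - 40657) = (-24927 + 6784)/(244 - 40657) = -18143/(-40413) = -18143*(-1/40413) = 18143/40413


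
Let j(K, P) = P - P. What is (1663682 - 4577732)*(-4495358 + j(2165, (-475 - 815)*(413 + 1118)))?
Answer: 13099697979900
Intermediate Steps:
j(K, P) = 0
(1663682 - 4577732)*(-4495358 + j(2165, (-475 - 815)*(413 + 1118))) = (1663682 - 4577732)*(-4495358 + 0) = -2914050*(-4495358) = 13099697979900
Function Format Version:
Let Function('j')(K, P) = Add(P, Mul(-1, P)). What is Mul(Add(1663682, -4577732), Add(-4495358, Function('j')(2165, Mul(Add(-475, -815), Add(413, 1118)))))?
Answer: 13099697979900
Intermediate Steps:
Function('j')(K, P) = 0
Mul(Add(1663682, -4577732), Add(-4495358, Function('j')(2165, Mul(Add(-475, -815), Add(413, 1118))))) = Mul(Add(1663682, -4577732), Add(-4495358, 0)) = Mul(-2914050, -4495358) = 13099697979900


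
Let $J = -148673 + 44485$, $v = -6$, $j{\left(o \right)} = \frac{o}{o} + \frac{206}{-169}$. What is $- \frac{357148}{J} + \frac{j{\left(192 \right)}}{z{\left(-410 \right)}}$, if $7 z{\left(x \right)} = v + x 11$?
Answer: $\frac{68150941721}{19879174588} \approx 3.4283$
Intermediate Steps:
$j{\left(o \right)} = - \frac{37}{169}$ ($j{\left(o \right)} = 1 + 206 \left(- \frac{1}{169}\right) = 1 - \frac{206}{169} = - \frac{37}{169}$)
$z{\left(x \right)} = - \frac{6}{7} + \frac{11 x}{7}$ ($z{\left(x \right)} = \frac{-6 + x 11}{7} = \frac{-6 + 11 x}{7} = - \frac{6}{7} + \frac{11 x}{7}$)
$J = -104188$
$- \frac{357148}{J} + \frac{j{\left(192 \right)}}{z{\left(-410 \right)}} = - \frac{357148}{-104188} - \frac{37}{169 \left(- \frac{6}{7} + \frac{11}{7} \left(-410\right)\right)} = \left(-357148\right) \left(- \frac{1}{104188}\right) - \frac{37}{169 \left(- \frac{6}{7} - \frac{4510}{7}\right)} = \frac{89287}{26047} - \frac{37}{169 \left(- \frac{4516}{7}\right)} = \frac{89287}{26047} - - \frac{259}{763204} = \frac{89287}{26047} + \frac{259}{763204} = \frac{68150941721}{19879174588}$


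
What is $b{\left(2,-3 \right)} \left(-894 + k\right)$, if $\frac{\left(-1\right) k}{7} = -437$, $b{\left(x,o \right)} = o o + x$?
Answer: $23815$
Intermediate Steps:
$b{\left(x,o \right)} = x + o^{2}$ ($b{\left(x,o \right)} = o^{2} + x = x + o^{2}$)
$k = 3059$ ($k = \left(-7\right) \left(-437\right) = 3059$)
$b{\left(2,-3 \right)} \left(-894 + k\right) = \left(2 + \left(-3\right)^{2}\right) \left(-894 + 3059\right) = \left(2 + 9\right) 2165 = 11 \cdot 2165 = 23815$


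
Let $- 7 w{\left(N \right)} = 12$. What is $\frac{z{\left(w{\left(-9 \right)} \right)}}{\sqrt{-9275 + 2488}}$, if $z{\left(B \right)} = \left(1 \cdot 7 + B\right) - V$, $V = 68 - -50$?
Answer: $\frac{789 i \sqrt{6787}}{47509} \approx 1.3682 i$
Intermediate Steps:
$w{\left(N \right)} = - \frac{12}{7}$ ($w{\left(N \right)} = \left(- \frac{1}{7}\right) 12 = - \frac{12}{7}$)
$V = 118$ ($V = 68 + 50 = 118$)
$z{\left(B \right)} = -111 + B$ ($z{\left(B \right)} = \left(1 \cdot 7 + B\right) - 118 = \left(7 + B\right) - 118 = -111 + B$)
$\frac{z{\left(w{\left(-9 \right)} \right)}}{\sqrt{-9275 + 2488}} = \frac{-111 - \frac{12}{7}}{\sqrt{-9275 + 2488}} = - \frac{789}{7 \sqrt{-6787}} = - \frac{789}{7 i \sqrt{6787}} = - \frac{789 \left(- \frac{i \sqrt{6787}}{6787}\right)}{7} = \frac{789 i \sqrt{6787}}{47509}$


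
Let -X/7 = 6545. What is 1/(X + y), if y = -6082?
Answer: -1/51897 ≈ -1.9269e-5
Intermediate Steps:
X = -45815 (X = -7*6545 = -45815)
1/(X + y) = 1/(-45815 - 6082) = 1/(-51897) = -1/51897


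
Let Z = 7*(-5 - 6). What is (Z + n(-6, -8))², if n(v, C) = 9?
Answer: 4624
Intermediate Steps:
Z = -77 (Z = 7*(-11) = -77)
(Z + n(-6, -8))² = (-77 + 9)² = (-68)² = 4624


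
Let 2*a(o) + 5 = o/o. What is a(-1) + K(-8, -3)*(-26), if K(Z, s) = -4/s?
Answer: -110/3 ≈ -36.667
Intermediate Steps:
a(o) = -2 (a(o) = -5/2 + (o/o)/2 = -5/2 + (½)*1 = -5/2 + ½ = -2)
a(-1) + K(-8, -3)*(-26) = -2 - 4/(-3)*(-26) = -2 - 4*(-⅓)*(-26) = -2 + (4/3)*(-26) = -2 - 104/3 = -110/3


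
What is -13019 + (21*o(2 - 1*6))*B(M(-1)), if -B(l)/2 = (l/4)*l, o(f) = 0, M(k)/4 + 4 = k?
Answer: -13019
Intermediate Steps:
M(k) = -16 + 4*k
B(l) = -l**2/2 (B(l) = -2*l/4*l = -l**2/2)
-13019 + (21*o(2 - 1*6))*B(M(-1)) = -13019 + (21*0)*(-(-16 + 4*(-1))**2/2) = -13019 + 0*(-(-16 - 4)**2/2) = -13019 + 0*(-1/2*(-20)**2) = -13019 + 0*(-1/2*400) = -13019 + 0*(-200) = -13019 + 0 = -13019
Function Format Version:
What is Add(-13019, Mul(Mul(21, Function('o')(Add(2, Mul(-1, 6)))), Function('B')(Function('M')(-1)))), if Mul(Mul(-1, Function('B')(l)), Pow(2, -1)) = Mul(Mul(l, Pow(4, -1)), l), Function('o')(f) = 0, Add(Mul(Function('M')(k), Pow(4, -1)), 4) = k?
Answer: -13019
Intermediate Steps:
Function('M')(k) = Add(-16, Mul(4, k))
Function('B')(l) = Mul(Rational(-1, 2), Pow(l, 2)) (Function('B')(l) = Mul(-2, Mul(Mul(l, Pow(4, -1)), l)) = Mul(-2, Mul(Mul(l, Rational(1, 4)), l)) = Mul(-2, Mul(Mul(Rational(1, 4), l), l)) = Mul(-2, Mul(Rational(1, 4), Pow(l, 2))) = Mul(Rational(-1, 2), Pow(l, 2)))
Add(-13019, Mul(Mul(21, Function('o')(Add(2, Mul(-1, 6)))), Function('B')(Function('M')(-1)))) = Add(-13019, Mul(Mul(21, 0), Mul(Rational(-1, 2), Pow(Add(-16, Mul(4, -1)), 2)))) = Add(-13019, Mul(0, Mul(Rational(-1, 2), Pow(Add(-16, -4), 2)))) = Add(-13019, Mul(0, Mul(Rational(-1, 2), Pow(-20, 2)))) = Add(-13019, Mul(0, Mul(Rational(-1, 2), 400))) = Add(-13019, Mul(0, -200)) = Add(-13019, 0) = -13019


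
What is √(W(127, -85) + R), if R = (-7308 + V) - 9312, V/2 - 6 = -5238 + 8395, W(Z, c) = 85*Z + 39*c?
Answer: I*√2814 ≈ 53.047*I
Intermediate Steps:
W(Z, c) = 39*c + 85*Z
V = 6326 (V = 12 + 2*(-5238 + 8395) = 12 + 2*3157 = 12 + 6314 = 6326)
R = -10294 (R = (-7308 + 6326) - 9312 = -982 - 9312 = -10294)
√(W(127, -85) + R) = √((39*(-85) + 85*127) - 10294) = √((-3315 + 10795) - 10294) = √(7480 - 10294) = √(-2814) = I*√2814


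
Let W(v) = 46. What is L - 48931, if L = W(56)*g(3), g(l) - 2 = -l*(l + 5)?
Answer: -49943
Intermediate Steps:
g(l) = 2 - l*(5 + l) (g(l) = 2 - l*(l + 5) = 2 - l*(5 + l))
L = -1012 (L = 46*(2 - 1*3² - 5*3) = 46*(2 - 1*9 - 15) = 46*(2 - 9 - 15) = 46*(-22) = -1012)
L - 48931 = -1012 - 48931 = -49943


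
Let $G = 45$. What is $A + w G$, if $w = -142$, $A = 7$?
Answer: $-6383$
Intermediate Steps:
$A + w G = 7 - 6390 = -6383$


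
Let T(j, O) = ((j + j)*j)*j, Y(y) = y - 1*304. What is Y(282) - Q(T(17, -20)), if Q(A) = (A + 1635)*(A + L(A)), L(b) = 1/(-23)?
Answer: -2590152123/23 ≈ -1.1262e+8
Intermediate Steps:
L(b) = -1/23
Y(y) = -304 + y (Y(y) = y - 304 = -304 + y)
T(j, O) = 2*j³ (T(j, O) = ((2*j)*j)*j = (2*j²)*j = 2*j³)
Q(A) = (1635 + A)*(-1/23 + A) (Q(A) = (A + 1635)*(A - 1/23) = (1635 + A)*(-1/23 + A))
Y(282) - Q(T(17, -20)) = (-304 + 282) - (-1635/23 + (2*17³)² + 37604*(2*17³)/23) = -22 - (-1635/23 + (2*4913)² + 37604*(2*4913)/23) = -22 - (-1635/23 + 9826² + (37604/23)*9826) = -22 - (-1635/23 + 96550276 + 369496904/23) = -22 - 1*2590151617/23 = -22 - 2590151617/23 = -2590152123/23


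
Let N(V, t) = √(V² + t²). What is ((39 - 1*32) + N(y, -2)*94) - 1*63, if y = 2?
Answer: -56 + 188*√2 ≈ 209.87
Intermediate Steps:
((39 - 1*32) + N(y, -2)*94) - 1*63 = ((39 - 1*32) + √(2² + (-2)²)*94) - 1*63 = ((39 - 32) + √(4 + 4)*94) - 63 = (7 + √8*94) - 63 = (7 + (2*√2)*94) - 63 = (7 + 188*√2) - 63 = -56 + 188*√2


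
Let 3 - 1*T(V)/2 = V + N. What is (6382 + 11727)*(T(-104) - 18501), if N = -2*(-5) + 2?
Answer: -331593899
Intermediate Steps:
N = 12 (N = 10 + 2 = 12)
T(V) = -18 - 2*V (T(V) = 6 - 2*(V + 12) = 6 - 2*(12 + V) = 6 + (-24 - 2*V) = -18 - 2*V)
(6382 + 11727)*(T(-104) - 18501) = (6382 + 11727)*((-18 - 2*(-104)) - 18501) = 18109*((-18 + 208) - 18501) = 18109*(190 - 18501) = 18109*(-18311) = -331593899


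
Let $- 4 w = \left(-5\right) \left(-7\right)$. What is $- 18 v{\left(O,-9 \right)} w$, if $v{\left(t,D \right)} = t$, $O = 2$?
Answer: $315$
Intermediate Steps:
$w = - \frac{35}{4}$ ($w = - \frac{\left(-5\right) \left(-7\right)}{4} = \left(- \frac{1}{4}\right) 35 = - \frac{35}{4} \approx -8.75$)
$- 18 v{\left(O,-9 \right)} w = \left(-18\right) 2 \left(- \frac{35}{4}\right) = \left(-36\right) \left(- \frac{35}{4}\right) = 315$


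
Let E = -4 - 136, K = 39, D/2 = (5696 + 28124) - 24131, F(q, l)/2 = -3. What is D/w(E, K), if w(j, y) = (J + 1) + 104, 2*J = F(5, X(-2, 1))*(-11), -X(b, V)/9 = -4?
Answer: 9689/69 ≈ 140.42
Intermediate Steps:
X(b, V) = 36 (X(b, V) = -9*(-4) = 36)
F(q, l) = -6 (F(q, l) = 2*(-3) = -6)
D = 19378 (D = 2*((5696 + 28124) - 24131) = 2*(33820 - 24131) = 2*9689 = 19378)
J = 33 (J = (-6*(-11))/2 = (½)*66 = 33)
E = -140
w(j, y) = 138 (w(j, y) = (33 + 1) + 104 = 34 + 104 = 138)
D/w(E, K) = 19378/138 = 19378*(1/138) = 9689/69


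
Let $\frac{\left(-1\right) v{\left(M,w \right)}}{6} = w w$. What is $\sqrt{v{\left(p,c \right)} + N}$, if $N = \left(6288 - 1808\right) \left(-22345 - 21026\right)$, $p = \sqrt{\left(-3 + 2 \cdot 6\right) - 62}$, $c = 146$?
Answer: $2 i \sqrt{48607494} \approx 13944.0 i$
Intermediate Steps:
$p = i \sqrt{53}$ ($p = \sqrt{\left(-3 + 12\right) - 62} = \sqrt{9 - 62} = \sqrt{-53} = i \sqrt{53} \approx 7.2801 i$)
$N = -194302080$ ($N = 4480 \left(-43371\right) = -194302080$)
$v{\left(M,w \right)} = - 6 w^{2}$ ($v{\left(M,w \right)} = - 6 w w = - 6 w^{2}$)
$\sqrt{v{\left(p,c \right)} + N} = \sqrt{- 6 \cdot 146^{2} - 194302080} = \sqrt{\left(-6\right) 21316 - 194302080} = \sqrt{-127896 - 194302080} = \sqrt{-194429976} = 2 i \sqrt{48607494}$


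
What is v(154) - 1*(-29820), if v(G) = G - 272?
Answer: 29702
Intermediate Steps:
v(G) = -272 + G
v(154) - 1*(-29820) = (-272 + 154) - 1*(-29820) = -118 + 29820 = 29702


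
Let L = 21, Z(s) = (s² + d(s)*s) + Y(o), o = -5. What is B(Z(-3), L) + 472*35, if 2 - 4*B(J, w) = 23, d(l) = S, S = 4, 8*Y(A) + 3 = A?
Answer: 66059/4 ≈ 16515.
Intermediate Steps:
Y(A) = -3/8 + A/8
d(l) = 4
Z(s) = -1 + s² + 4*s (Z(s) = (s² + 4*s) + (-3/8 + (⅛)*(-5)) = (s² + 4*s) + (-3/8 - 5/8) = (s² + 4*s) - 1 = -1 + s² + 4*s)
B(J, w) = -21/4 (B(J, w) = ½ - ¼*23 = ½ - 23/4 = -21/4)
B(Z(-3), L) + 472*35 = -21/4 + 472*35 = -21/4 + 16520 = 66059/4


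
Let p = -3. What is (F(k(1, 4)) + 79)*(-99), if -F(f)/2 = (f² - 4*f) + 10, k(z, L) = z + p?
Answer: -3465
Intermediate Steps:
k(z, L) = -3 + z (k(z, L) = z - 3 = -3 + z)
F(f) = -20 - 2*f² + 8*f (F(f) = -2*((f² - 4*f) + 10) = -2*(10 + f² - 4*f) = -20 - 2*f² + 8*f)
(F(k(1, 4)) + 79)*(-99) = ((-20 - 2*(-3 + 1)² + 8*(-3 + 1)) + 79)*(-99) = ((-20 - 2*(-2)² + 8*(-2)) + 79)*(-99) = ((-20 - 2*4 - 16) + 79)*(-99) = ((-20 - 8 - 16) + 79)*(-99) = (-44 + 79)*(-99) = 35*(-99) = -3465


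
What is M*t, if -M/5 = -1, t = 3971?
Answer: 19855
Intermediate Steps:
M = 5 (M = -5*(-1) = 5)
M*t = 5*3971 = 19855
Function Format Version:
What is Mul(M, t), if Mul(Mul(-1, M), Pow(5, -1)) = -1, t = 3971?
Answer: 19855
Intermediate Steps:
M = 5 (M = Mul(-5, -1) = 5)
Mul(M, t) = Mul(5, 3971) = 19855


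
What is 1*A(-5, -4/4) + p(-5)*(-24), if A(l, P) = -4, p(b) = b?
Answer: 116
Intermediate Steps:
1*A(-5, -4/4) + p(-5)*(-24) = 1*(-4) - 5*(-24) = -4 + 120 = 116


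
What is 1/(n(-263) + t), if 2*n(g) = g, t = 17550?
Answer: 2/34837 ≈ 5.7410e-5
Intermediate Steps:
n(g) = g/2
1/(n(-263) + t) = 1/((1/2)*(-263) + 17550) = 1/(-263/2 + 17550) = 1/(34837/2) = 2/34837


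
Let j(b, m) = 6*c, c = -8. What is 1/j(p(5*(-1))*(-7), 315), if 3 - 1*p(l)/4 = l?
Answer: -1/48 ≈ -0.020833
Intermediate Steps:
p(l) = 12 - 4*l
j(b, m) = -48 (j(b, m) = 6*(-8) = -48)
1/j(p(5*(-1))*(-7), 315) = 1/(-48) = -1/48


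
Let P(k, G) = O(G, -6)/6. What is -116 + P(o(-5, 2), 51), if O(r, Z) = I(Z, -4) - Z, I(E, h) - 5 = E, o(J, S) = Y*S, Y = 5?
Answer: -691/6 ≈ -115.17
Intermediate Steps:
o(J, S) = 5*S
I(E, h) = 5 + E
O(r, Z) = 5 (O(r, Z) = (5 + Z) - Z = 5)
P(k, G) = 5/6
-116 + P(o(-5, 2), 51) = -116 + 5/6 = -691/6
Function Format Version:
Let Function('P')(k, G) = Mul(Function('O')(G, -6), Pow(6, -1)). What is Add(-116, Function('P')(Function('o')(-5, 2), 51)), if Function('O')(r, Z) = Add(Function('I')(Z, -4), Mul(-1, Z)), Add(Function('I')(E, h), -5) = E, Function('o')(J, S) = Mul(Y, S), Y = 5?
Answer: Rational(-691, 6) ≈ -115.17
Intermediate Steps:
Function('o')(J, S) = Mul(5, S)
Function('I')(E, h) = Add(5, E)
Function('O')(r, Z) = 5 (Function('O')(r, Z) = Add(Add(5, Z), Mul(-1, Z)) = 5)
Function('P')(k, G) = Rational(5, 6) (Function('P')(k, G) = Mul(5, Pow(6, -1)) = Mul(5, Rational(1, 6)) = Rational(5, 6))
Add(-116, Function('P')(Function('o')(-5, 2), 51)) = Add(-116, Rational(5, 6)) = Rational(-691, 6)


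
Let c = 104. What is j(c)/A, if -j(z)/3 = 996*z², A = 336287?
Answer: -32318208/336287 ≈ -96.103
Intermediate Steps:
j(z) = -2988*z²
j(c)/A = -2988*104²/336287 = -2988*10816*(1/336287) = -32318208*1/336287 = -32318208/336287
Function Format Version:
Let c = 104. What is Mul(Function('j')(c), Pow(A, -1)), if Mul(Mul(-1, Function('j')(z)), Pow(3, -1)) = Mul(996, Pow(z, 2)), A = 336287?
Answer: Rational(-32318208, 336287) ≈ -96.103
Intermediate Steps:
Function('j')(z) = Mul(-2988, Pow(z, 2)) (Function('j')(z) = Mul(-3, Mul(996, Pow(z, 2))) = Mul(-2988, Pow(z, 2)))
Mul(Function('j')(c), Pow(A, -1)) = Mul(Mul(-2988, Pow(104, 2)), Pow(336287, -1)) = Mul(Mul(-2988, 10816), Rational(1, 336287)) = Mul(-32318208, Rational(1, 336287)) = Rational(-32318208, 336287)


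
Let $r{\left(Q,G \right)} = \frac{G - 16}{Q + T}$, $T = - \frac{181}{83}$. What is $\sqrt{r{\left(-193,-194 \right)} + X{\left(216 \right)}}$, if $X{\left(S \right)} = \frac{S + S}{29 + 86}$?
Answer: $\frac{\sqrt{20706555}}{2070} \approx 2.1983$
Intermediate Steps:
$X{\left(S \right)} = \frac{2 S}{115}$
$T = - \frac{181}{83}$ ($T = \left(-181\right) \frac{1}{83} = - \frac{181}{83} \approx -2.1807$)
$r{\left(Q,G \right)} = \frac{-16 + G}{- \frac{181}{83} + Q}$ ($r{\left(Q,G \right)} = \frac{G - 16}{Q - \frac{181}{83}} = \frac{-16 + G}{- \frac{181}{83} + Q}$)
$\sqrt{r{\left(-193,-194 \right)} + X{\left(216 \right)}} = \sqrt{\frac{83 \left(-16 - 194\right)}{-181 + 83 \left(-193\right)} + \frac{2}{115} \cdot 216} = \sqrt{83 \frac{1}{-181 - 16019} \left(-210\right) + \frac{432}{115}} = \sqrt{83 \frac{1}{-16200} \left(-210\right) + \frac{432}{115}} = \sqrt{83 \left(- \frac{1}{16200}\right) \left(-210\right) + \frac{432}{115}} = \sqrt{\frac{581}{540} + \frac{432}{115}} = \sqrt{\frac{60019}{12420}} = \frac{\sqrt{20706555}}{2070}$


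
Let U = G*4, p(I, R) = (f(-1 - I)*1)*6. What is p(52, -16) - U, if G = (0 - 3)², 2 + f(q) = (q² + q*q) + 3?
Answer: 33678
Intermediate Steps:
f(q) = 1 + 2*q² (f(q) = -2 + ((q² + q*q) + 3) = -2 + ((q² + q²) + 3) = -2 + (2*q² + 3) = -2 + (3 + 2*q²) = 1 + 2*q²)
G = 9 (G = (-3)² = 9)
p(I, R) = 6 + 12*(-1 - I)² (p(I, R) = ((1 + 2*(-1 - I)²)*1)*6 = (1 + 2*(-1 - I)²)*6 = 6 + 12*(-1 - I)²)
U = 36 (U = 9*4 = 36)
p(52, -16) - U = (6 + 12*(1 + 52)²) - 1*36 = (6 + 12*53²) - 36 = (6 + 12*2809) - 36 = (6 + 33708) - 36 = 33714 - 36 = 33678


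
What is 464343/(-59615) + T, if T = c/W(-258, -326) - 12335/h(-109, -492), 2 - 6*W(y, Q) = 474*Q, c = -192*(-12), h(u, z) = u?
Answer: 52949798542714/502057678205 ≈ 105.47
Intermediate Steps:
c = 2304
W(y, Q) = 1/3 - 79*Q
T = 953792513/8421667 (T = 2304/(1/3 - 79*(-326)) - 12335/(-109) = 2304/(1/3 + 25754) - 12335*(-1/109) = 2304/(77263/3) + 12335/109 = 2304*(3/77263) + 12335/109 = 6912/77263 + 12335/109 = 953792513/8421667 ≈ 113.25)
464343/(-59615) + T = 464343/(-59615) + 953792513/8421667 = 464343*(-1/59615) + 953792513/8421667 = -464343/59615 + 953792513/8421667 = 52949798542714/502057678205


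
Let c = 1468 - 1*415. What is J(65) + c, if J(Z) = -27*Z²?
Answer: -113022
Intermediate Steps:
c = 1053 (c = 1468 - 415 = 1053)
J(65) + c = -27*65² + 1053 = -27*4225 + 1053 = -114075 + 1053 = -113022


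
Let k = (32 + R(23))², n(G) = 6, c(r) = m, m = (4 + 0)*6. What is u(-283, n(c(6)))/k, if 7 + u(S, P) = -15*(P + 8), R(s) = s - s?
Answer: -217/1024 ≈ -0.21191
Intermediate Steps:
R(s) = 0
m = 24 (m = 4*6 = 24)
c(r) = 24
u(S, P) = -127 - 15*P (u(S, P) = -7 - 15*(P + 8) = -7 - 15*(8 + P) = -7 + (-120 - 15*P) = -127 - 15*P)
k = 1024 (k = (32 + 0)² = 32² = 1024)
u(-283, n(c(6)))/k = (-127 - 15*6)/1024 = (-127 - 90)*(1/1024) = -217*1/1024 = -217/1024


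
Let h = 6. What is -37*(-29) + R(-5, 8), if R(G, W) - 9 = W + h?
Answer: 1096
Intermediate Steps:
R(G, W) = 15 + W (R(G, W) = 9 + (W + 6) = 9 + (6 + W) = 15 + W)
-37*(-29) + R(-5, 8) = -37*(-29) + (15 + 8) = 1073 + 23 = 1096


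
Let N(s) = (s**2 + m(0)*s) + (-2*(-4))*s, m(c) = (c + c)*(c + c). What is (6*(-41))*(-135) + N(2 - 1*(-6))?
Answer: 33338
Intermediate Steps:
m(c) = 4*c**2 (m(c) = (2*c)*(2*c) = 4*c**2)
N(s) = s**2 + 8*s (N(s) = (s**2 + (4*0**2)*s) + (-2*(-4))*s = (s**2 + (4*0)*s) + 8*s = (s**2 + 0*s) + 8*s = (s**2 + 0) + 8*s = s**2 + 8*s)
(6*(-41))*(-135) + N(2 - 1*(-6)) = (6*(-41))*(-135) + (2 - 1*(-6))*(8 + (2 - 1*(-6))) = -246*(-135) + (2 + 6)*(8 + (2 + 6)) = 33210 + 8*(8 + 8) = 33210 + 8*16 = 33210 + 128 = 33338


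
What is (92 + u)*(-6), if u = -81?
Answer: -66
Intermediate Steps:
(92 + u)*(-6) = (92 - 81)*(-6) = 11*(-6) = -66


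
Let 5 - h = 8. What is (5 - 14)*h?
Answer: 27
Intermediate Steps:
h = -3 (h = 5 - 1*8 = 5 - 8 = -3)
(5 - 14)*h = (5 - 14)*(-3) = -9*(-3) = 27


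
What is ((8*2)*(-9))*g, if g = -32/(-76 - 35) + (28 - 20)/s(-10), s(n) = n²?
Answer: -49056/925 ≈ -53.034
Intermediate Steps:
g = 1022/2775 (g = -32/(-76 - 35) + (28 - 20)/((-10)²) = -32/(-111) + 8/100 = -32*(-1/111) + 8*(1/100) = 32/111 + 2/25 = 1022/2775 ≈ 0.36829)
((8*2)*(-9))*g = ((8*2)*(-9))*(1022/2775) = (16*(-9))*(1022/2775) = -144*1022/2775 = -49056/925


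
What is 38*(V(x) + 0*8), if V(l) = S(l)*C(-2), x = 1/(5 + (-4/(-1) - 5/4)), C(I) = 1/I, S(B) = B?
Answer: -76/31 ≈ -2.4516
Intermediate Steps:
C(I) = 1/I
x = 4/31 (x = 1/(5 + (-4*(-1) - 5*¼)) = 1/(5 + (4 - 5/4)) = 1/(5 + 11/4) = 1/(31/4) = 4/31 ≈ 0.12903)
V(l) = -l/2 (V(l) = l/(-2) = l*(-½) = -l/2)
38*(V(x) + 0*8) = 38*(-½*4/31 + 0*8) = 38*(-2/31 + 0) = 38*(-2/31) = -76/31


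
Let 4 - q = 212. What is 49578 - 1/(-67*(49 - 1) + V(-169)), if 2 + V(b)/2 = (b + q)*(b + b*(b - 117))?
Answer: 1800654616141/36319630 ≈ 49578.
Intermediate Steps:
q = -208 (q = 4 - 1*212 = 4 - 212 = -208)
V(b) = -4 + 2*(-208 + b)*(b + b*(-117 + b)) (V(b) = -4 + 2*((b - 208)*(b + b*(b - 117))) = -4 + 2*((-208 + b)*(b + b*(-117 + b))) = -4 + 2*(-208 + b)*(b + b*(-117 + b)))
49578 - 1/(-67*(49 - 1) + V(-169)) = 49578 - 1/(-67*(49 - 1) + (-4 - 648*(-169)**2 + 2*(-169)**3 + 48256*(-169))) = 49578 - 1/(-67*48 + (-4 - 648*28561 + 2*(-4826809) - 8155264)) = 49578 - 1/(-3216 + (-4 - 18507528 - 9653618 - 8155264)) = 49578 - 1/(-3216 - 36316414) = 49578 - 1/(-36319630) = 49578 - 1*(-1/36319630) = 49578 + 1/36319630 = 1800654616141/36319630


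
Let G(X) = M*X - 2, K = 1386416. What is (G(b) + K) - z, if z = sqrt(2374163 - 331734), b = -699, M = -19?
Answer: 1399695 - sqrt(2042429) ≈ 1.3983e+6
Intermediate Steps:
z = sqrt(2042429) ≈ 1429.1
G(X) = -2 - 19*X (G(X) = -19*X - 2 = -2 - 19*X)
(G(b) + K) - z = ((-2 - 19*(-699)) + 1386416) - sqrt(2042429) = ((-2 + 13281) + 1386416) - sqrt(2042429) = (13279 + 1386416) - sqrt(2042429) = 1399695 - sqrt(2042429)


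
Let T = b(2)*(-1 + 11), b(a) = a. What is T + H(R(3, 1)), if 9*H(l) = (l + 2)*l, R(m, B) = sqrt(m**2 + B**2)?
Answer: 190/9 + 2*sqrt(10)/9 ≈ 21.814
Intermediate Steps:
R(m, B) = sqrt(B**2 + m**2)
T = 20 (T = 2*(-1 + 11) = 2*10 = 20)
H(l) = l*(2 + l)/9 (H(l) = ((l + 2)*l)/9 = ((2 + l)*l)/9 = (l*(2 + l))/9 = l*(2 + l)/9)
T + H(R(3, 1)) = 20 + sqrt(1**2 + 3**2)*(2 + sqrt(1**2 + 3**2))/9 = 20 + sqrt(1 + 9)*(2 + sqrt(1 + 9))/9 = 20 + sqrt(10)*(2 + sqrt(10))/9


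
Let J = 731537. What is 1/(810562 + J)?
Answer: 1/1542099 ≈ 6.4847e-7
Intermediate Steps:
1/(810562 + J) = 1/(810562 + 731537) = 1/1542099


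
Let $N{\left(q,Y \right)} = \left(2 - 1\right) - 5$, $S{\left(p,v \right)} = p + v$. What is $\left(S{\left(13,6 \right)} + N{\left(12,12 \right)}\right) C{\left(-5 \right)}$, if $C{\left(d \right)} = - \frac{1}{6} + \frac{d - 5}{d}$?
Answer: $\frac{55}{2} \approx 27.5$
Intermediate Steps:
$N{\left(q,Y \right)} = -4$ ($N{\left(q,Y \right)} = 1 - 5 = -4$)
$C{\left(d \right)} = - \frac{1}{6} + \frac{-5 + d}{d}$ ($C{\left(d \right)} = \left(-1\right) \frac{1}{6} + \frac{-5 + d}{d} = - \frac{1}{6} + \frac{-5 + d}{d}$)
$\left(S{\left(13,6 \right)} + N{\left(12,12 \right)}\right) C{\left(-5 \right)} = \left(\left(13 + 6\right) - 4\right) \left(\frac{5}{6} - \frac{5}{-5}\right) = \left(19 - 4\right) \left(\frac{5}{6} - -1\right) = 15 \left(\frac{5}{6} + 1\right) = 15 \cdot \frac{11}{6} = \frac{55}{2}$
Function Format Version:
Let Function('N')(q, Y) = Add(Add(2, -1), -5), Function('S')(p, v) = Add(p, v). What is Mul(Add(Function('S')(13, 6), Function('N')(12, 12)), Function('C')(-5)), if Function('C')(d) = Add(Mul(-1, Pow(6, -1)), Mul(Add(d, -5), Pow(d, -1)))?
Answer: Rational(55, 2) ≈ 27.500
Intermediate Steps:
Function('N')(q, Y) = -4 (Function('N')(q, Y) = Add(1, -5) = -4)
Function('C')(d) = Add(Rational(-1, 6), Mul(Pow(d, -1), Add(-5, d))) (Function('C')(d) = Add(Mul(-1, Rational(1, 6)), Mul(Add(-5, d), Pow(d, -1))) = Add(Rational(-1, 6), Mul(Pow(d, -1), Add(-5, d))))
Mul(Add(Function('S')(13, 6), Function('N')(12, 12)), Function('C')(-5)) = Mul(Add(Add(13, 6), -4), Add(Rational(5, 6), Mul(-5, Pow(-5, -1)))) = Mul(Add(19, -4), Add(Rational(5, 6), Mul(-5, Rational(-1, 5)))) = Mul(15, Add(Rational(5, 6), 1)) = Mul(15, Rational(11, 6)) = Rational(55, 2)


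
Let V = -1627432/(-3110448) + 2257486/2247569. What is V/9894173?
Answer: 1334944815817/8646204264220998222 ≈ 1.5440e-7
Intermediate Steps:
V = 1334944815817/873868312614 (V = -1627432*(-1/3110448) + 2257486*(1/2247569) = 203429/388806 + 2257486/2247569 = 1334944815817/873868312614 ≈ 1.5276)
V/9894173 = (1334944815817/873868312614)/9894173 = (1334944815817/873868312614)*(1/9894173) = 1334944815817/8646204264220998222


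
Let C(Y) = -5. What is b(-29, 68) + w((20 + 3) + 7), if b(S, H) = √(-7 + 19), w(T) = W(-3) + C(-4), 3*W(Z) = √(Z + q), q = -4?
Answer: -5 + 2*√3 + I*√7/3 ≈ -1.5359 + 0.88192*I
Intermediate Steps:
W(Z) = √(-4 + Z)/3 (W(Z) = √(Z - 4)/3 = √(-4 + Z)/3)
w(T) = -5 + I*√7/3 (w(T) = √(-4 - 3)/3 - 5 = √(-7)/3 - 5 = (I*√7)/3 - 5 = I*√7/3 - 5 = -5 + I*√7/3)
b(S, H) = 2*√3 (b(S, H) = √12 = 2*√3)
b(-29, 68) + w((20 + 3) + 7) = 2*√3 + (-5 + I*√7/3) = -5 + 2*√3 + I*√7/3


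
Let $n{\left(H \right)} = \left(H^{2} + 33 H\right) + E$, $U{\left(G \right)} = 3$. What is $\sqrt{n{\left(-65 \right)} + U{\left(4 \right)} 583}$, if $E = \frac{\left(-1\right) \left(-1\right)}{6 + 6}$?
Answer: $\frac{\sqrt{137847}}{6} \approx 61.88$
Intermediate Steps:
$E = \frac{1}{12}$ ($E = 1 \cdot \frac{1}{12} = \frac{1}{12} \approx 0.083333$)
$n{\left(H \right)} = \frac{1}{12} + H^{2} + 33 H$ ($n{\left(H \right)} = \left(H^{2} + 33 H\right) + \frac{1}{12} = \frac{1}{12} + H^{2} + 33 H$)
$\sqrt{n{\left(-65 \right)} + U{\left(4 \right)} 583} = \sqrt{\left(\frac{1}{12} + \left(-65\right)^{2} + 33 \left(-65\right)\right) + 3 \cdot 583} = \sqrt{\left(\frac{1}{12} + 4225 - 2145\right) + 1749} = \sqrt{\frac{24961}{12} + 1749} = \sqrt{\frac{45949}{12}} = \frac{\sqrt{137847}}{6}$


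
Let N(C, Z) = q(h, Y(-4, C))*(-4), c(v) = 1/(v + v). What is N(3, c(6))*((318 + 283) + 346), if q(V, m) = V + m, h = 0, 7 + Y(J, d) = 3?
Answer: 15152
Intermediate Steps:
c(v) = 1/(2*v)
Y(J, d) = -4 (Y(J, d) = -7 + 3 = -4)
N(C, Z) = 16 (N(C, Z) = (0 - 4)*(-4) = -4*(-4) = 16)
N(3, c(6))*((318 + 283) + 346) = 16*((318 + 283) + 346) = 16*(601 + 346) = 16*947 = 15152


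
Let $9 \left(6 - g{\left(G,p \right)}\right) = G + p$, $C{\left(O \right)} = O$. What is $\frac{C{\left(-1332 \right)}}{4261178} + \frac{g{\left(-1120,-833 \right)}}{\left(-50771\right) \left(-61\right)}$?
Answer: $- \frac{1587501299}{6598500181259} \approx -0.00024059$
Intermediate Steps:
$g{\left(G,p \right)} = 6 - \frac{G}{9} - \frac{p}{9}$ ($g{\left(G,p \right)} = 6 - \frac{G + p}{9} = 6 - \left(\frac{G}{9} + \frac{p}{9}\right) = 6 - \frac{G}{9} - \frac{p}{9}$)
$\frac{C{\left(-1332 \right)}}{4261178} + \frac{g{\left(-1120,-833 \right)}}{\left(-50771\right) \left(-61\right)} = - \frac{1332}{4261178} + \frac{6 - - \frac{1120}{9} - - \frac{833}{9}}{\left(-50771\right) \left(-61\right)} = \left(-1332\right) \frac{1}{4261178} + \frac{6 + \frac{1120}{9} + \frac{833}{9}}{3097031} = - \frac{666}{2130589} + 223 \cdot \frac{1}{3097031} = - \frac{666}{2130589} + \frac{223}{3097031} = - \frac{1587501299}{6598500181259}$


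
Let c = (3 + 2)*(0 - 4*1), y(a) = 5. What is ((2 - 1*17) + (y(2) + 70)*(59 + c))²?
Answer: 8468100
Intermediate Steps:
c = -20 (c = 5*(0 - 4) = 5*(-4) = -20)
((2 - 1*17) + (y(2) + 70)*(59 + c))² = ((2 - 1*17) + (5 + 70)*(59 - 20))² = ((2 - 17) + 75*39)² = (-15 + 2925)² = 2910² = 8468100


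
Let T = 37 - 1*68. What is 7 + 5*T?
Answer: -148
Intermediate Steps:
T = -31 (T = 37 - 68 = -31)
7 + 5*T = 7 + 5*(-31) = 7 - 155 = -148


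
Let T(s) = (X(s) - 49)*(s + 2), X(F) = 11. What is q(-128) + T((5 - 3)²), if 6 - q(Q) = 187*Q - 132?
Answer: 23846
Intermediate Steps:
q(Q) = 138 - 187*Q (q(Q) = 6 - (187*Q - 132) = 6 - (-132 + 187*Q) = 6 + (132 - 187*Q) = 138 - 187*Q)
T(s) = -76 - 38*s (T(s) = (11 - 49)*(s + 2) = -38*(2 + s) = -76 - 38*s)
q(-128) + T((5 - 3)²) = (138 - 187*(-128)) + (-76 - 38*(5 - 3)²) = (138 + 23936) + (-76 - 38*2²) = 24074 + (-76 - 38*4) = 24074 + (-76 - 152) = 24074 - 228 = 23846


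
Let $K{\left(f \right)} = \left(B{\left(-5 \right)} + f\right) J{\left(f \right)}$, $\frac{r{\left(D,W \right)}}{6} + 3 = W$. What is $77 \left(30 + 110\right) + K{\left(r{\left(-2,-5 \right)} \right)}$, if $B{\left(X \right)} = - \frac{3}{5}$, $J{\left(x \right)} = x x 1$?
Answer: $- \frac{505972}{5} \approx -1.0119 \cdot 10^{5}$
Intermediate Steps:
$r{\left(D,W \right)} = -18 + 6 W$
$J{\left(x \right)} = x^{2}$ ($J{\left(x \right)} = x^{2} \cdot 1 = x^{2}$)
$B{\left(X \right)} = - \frac{3}{5}$ ($B{\left(X \right)} = \left(-3\right) \frac{1}{5} = - \frac{3}{5}$)
$K{\left(f \right)} = f^{2} \left(- \frac{3}{5} + f\right)$ ($K{\left(f \right)} = \left(- \frac{3}{5} + f\right) f^{2} = f^{2} \left(- \frac{3}{5} + f\right)$)
$77 \left(30 + 110\right) + K{\left(r{\left(-2,-5 \right)} \right)} = 77 \left(30 + 110\right) + \left(-18 + 6 \left(-5\right)\right)^{2} \left(- \frac{3}{5} + \left(-18 + 6 \left(-5\right)\right)\right) = 77 \cdot 140 + \left(-18 - 30\right)^{2} \left(- \frac{3}{5} - 48\right) = 10780 + \left(-48\right)^{2} \left(- \frac{3}{5} - 48\right) = 10780 + 2304 \left(- \frac{243}{5}\right) = 10780 - \frac{559872}{5} = - \frac{505972}{5}$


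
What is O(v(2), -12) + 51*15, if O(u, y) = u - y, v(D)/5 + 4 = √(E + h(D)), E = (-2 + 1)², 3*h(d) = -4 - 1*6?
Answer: 757 + 5*I*√21/3 ≈ 757.0 + 7.6376*I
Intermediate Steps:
h(d) = -10/3 (h(d) = (-4 - 1*6)/3 = (-4 - 6)/3 = (⅓)*(-10) = -10/3)
E = 1 (E = (-1)² = 1)
v(D) = -20 + 5*I*√21/3 (v(D) = -20 + 5*√(1 - 10/3) = -20 + 5*√(-7/3) = -20 + 5*(I*√21/3) = -20 + 5*I*√21/3)
O(v(2), -12) + 51*15 = ((-20 + 5*I*√21/3) - 1*(-12)) + 51*15 = ((-20 + 5*I*√21/3) + 12) + 765 = (-8 + 5*I*√21/3) + 765 = 757 + 5*I*√21/3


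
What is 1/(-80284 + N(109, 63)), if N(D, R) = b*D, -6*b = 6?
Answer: -1/80393 ≈ -1.2439e-5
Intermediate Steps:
b = -1 (b = -⅙*6 = -1)
N(D, R) = -D
1/(-80284 + N(109, 63)) = 1/(-80284 - 1*109) = 1/(-80284 - 109) = 1/(-80393) = -1/80393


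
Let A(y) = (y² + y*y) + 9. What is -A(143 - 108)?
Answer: -2459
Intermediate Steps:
A(y) = 9 + 2*y² (A(y) = (y² + y²) + 9 = 2*y² + 9 = 9 + 2*y²)
-A(143 - 108) = -(9 + 2*(143 - 108)²) = -(9 + 2*35²) = -(9 + 2*1225) = -(9 + 2450) = -1*2459 = -2459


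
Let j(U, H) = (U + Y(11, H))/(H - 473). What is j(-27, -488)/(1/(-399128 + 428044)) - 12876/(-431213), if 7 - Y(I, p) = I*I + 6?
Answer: 1832948774712/414395693 ≈ 4423.2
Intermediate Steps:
Y(I, p) = 1 - I² (Y(I, p) = 7 - (I*I + 6) = 7 - (I² + 6) = 7 - (6 + I²) = 7 + (-6 - I²) = 1 - I²)
j(U, H) = (-120 + U)/(-473 + H) (j(U, H) = (U + (1 - 1*11²))/(H - 473) = (U + (1 - 1*121))/(-473 + H) = (U + (1 - 121))/(-473 + H) = (U - 120)/(-473 + H) = (-120 + U)/(-473 + H))
j(-27, -488)/(1/(-399128 + 428044)) - 12876/(-431213) = ((-120 - 27)/(-473 - 488))/(1/(-399128 + 428044)) - 12876/(-431213) = (-147/(-961))/(1/28916) - 12876*(-1/431213) = (-1/961*(-147))/(1/28916) + 12876/431213 = (147/961)*28916 + 12876/431213 = 4250652/961 + 12876/431213 = 1832948774712/414395693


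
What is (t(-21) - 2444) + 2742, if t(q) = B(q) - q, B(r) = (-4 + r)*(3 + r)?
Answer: 769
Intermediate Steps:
t(q) = -12 + q**2 - 2*q (t(q) = (-12 + q**2 - q) - q = -12 + q**2 - 2*q)
(t(-21) - 2444) + 2742 = ((-12 + (-21)**2 - 2*(-21)) - 2444) + 2742 = ((-12 + 441 + 42) - 2444) + 2742 = (471 - 2444) + 2742 = -1973 + 2742 = 769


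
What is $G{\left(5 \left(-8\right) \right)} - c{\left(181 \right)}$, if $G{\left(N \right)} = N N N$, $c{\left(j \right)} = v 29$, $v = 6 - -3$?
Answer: $-64261$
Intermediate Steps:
$v = 9$ ($v = 6 + 3 = 9$)
$c{\left(j \right)} = 261$ ($c{\left(j \right)} = 9 \cdot 29 = 261$)
$G{\left(N \right)} = N^{3}$ ($G{\left(N \right)} = N^{2} N = N^{3}$)
$G{\left(5 \left(-8\right) \right)} - c{\left(181 \right)} = \left(5 \left(-8\right)\right)^{3} - 261 = \left(-40\right)^{3} - 261 = -64000 - 261 = -64261$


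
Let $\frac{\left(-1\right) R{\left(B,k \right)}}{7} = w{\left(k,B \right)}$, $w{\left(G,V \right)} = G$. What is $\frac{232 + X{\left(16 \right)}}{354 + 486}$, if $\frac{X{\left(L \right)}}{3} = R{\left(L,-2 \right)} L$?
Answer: $\frac{113}{105} \approx 1.0762$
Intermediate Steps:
$R{\left(B,k \right)} = - 7 k$
$X{\left(L \right)} = 42 L$ ($X{\left(L \right)} = 3 \left(-7\right) \left(-2\right) L = 3 \cdot 14 L = 42 L$)
$\frac{232 + X{\left(16 \right)}}{354 + 486} = \frac{232 + 42 \cdot 16}{354 + 486} = \frac{232 + 672}{840} = 904 \cdot \frac{1}{840} = \frac{113}{105}$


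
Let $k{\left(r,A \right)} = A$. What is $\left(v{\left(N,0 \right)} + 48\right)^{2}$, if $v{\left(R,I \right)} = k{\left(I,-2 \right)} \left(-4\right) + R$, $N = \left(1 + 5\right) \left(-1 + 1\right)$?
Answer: $3136$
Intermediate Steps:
$N = 0$ ($N = 6 \cdot 0 = 0$)
$v{\left(R,I \right)} = 8 + R$ ($v{\left(R,I \right)} = \left(-2\right) \left(-4\right) + R = 8 + R$)
$\left(v{\left(N,0 \right)} + 48\right)^{2} = \left(\left(8 + 0\right) + 48\right)^{2} = \left(8 + 48\right)^{2} = 56^{2} = 3136$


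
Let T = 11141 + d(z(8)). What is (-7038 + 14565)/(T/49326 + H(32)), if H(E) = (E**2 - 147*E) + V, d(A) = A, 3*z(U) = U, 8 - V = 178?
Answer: -1113830406/569681869 ≈ -1.9552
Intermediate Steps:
V = -170 (V = 8 - 1*178 = 8 - 178 = -170)
z(U) = U/3
H(E) = -170 + E**2 - 147*E (H(E) = (E**2 - 147*E) - 170 = -170 + E**2 - 147*E)
T = 33431/3 (T = 11141 + (1/3)*8 = 11141 + 8/3 = 33431/3 ≈ 11144.)
(-7038 + 14565)/(T/49326 + H(32)) = (-7038 + 14565)/((33431/3)/49326 + (-170 + 32**2 - 147*32)) = 7527/((33431/3)*(1/49326) + (-170 + 1024 - 4704)) = 7527/(33431/147978 - 3850) = 7527/(-569681869/147978) = 7527*(-147978/569681869) = -1113830406/569681869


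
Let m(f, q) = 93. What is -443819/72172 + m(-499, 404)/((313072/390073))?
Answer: 619805278435/5648758096 ≈ 109.72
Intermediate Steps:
-443819/72172 + m(-499, 404)/((313072/390073)) = -443819/72172 + 93/((313072/390073)) = -443819*1/72172 + 93/((313072*(1/390073))) = -443819/72172 + 93/(313072/390073) = -443819/72172 + 93*(390073/313072) = -443819/72172 + 36276789/313072 = 619805278435/5648758096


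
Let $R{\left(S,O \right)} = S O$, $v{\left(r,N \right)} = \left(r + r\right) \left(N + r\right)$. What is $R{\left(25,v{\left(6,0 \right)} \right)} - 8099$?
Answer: $-6299$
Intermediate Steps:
$v{\left(r,N \right)} = 2 r \left(N + r\right)$
$R{\left(S,O \right)} = O S$
$R{\left(25,v{\left(6,0 \right)} \right)} - 8099 = 2 \cdot 6 \left(0 + 6\right) 25 - 8099 = 2 \cdot 6 \cdot 6 \cdot 25 - 8099 = 72 \cdot 25 - 8099 = 1800 - 8099 = -6299$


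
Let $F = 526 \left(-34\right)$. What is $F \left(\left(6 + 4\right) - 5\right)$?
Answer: $-89420$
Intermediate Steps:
$F = -17884$
$F \left(\left(6 + 4\right) - 5\right) = - 17884 \left(\left(6 + 4\right) - 5\right) = - 17884 \left(10 - 5\right) = \left(-17884\right) 5 = -89420$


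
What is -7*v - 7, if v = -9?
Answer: 56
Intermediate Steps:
-7*v - 7 = -7*(-9) - 7 = 63 - 7 = 56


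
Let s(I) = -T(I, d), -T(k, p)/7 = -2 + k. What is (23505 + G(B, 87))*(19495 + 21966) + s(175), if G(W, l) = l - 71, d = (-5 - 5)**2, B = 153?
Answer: 975205392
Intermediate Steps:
d = 100 (d = (-10)**2 = 100)
T(k, p) = 14 - 7*k (T(k, p) = -7*(-2 + k) = 14 - 7*k)
G(W, l) = -71 + l
s(I) = -14 + 7*I (s(I) = -(14 - 7*I) = -14 + 7*I)
(23505 + G(B, 87))*(19495 + 21966) + s(175) = (23505 + (-71 + 87))*(19495 + 21966) + (-14 + 7*175) = (23505 + 16)*41461 + (-14 + 1225) = 23521*41461 + 1211 = 975204181 + 1211 = 975205392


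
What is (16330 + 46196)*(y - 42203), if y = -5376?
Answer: -2974924554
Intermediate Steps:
(16330 + 46196)*(y - 42203) = (16330 + 46196)*(-5376 - 42203) = 62526*(-47579) = -2974924554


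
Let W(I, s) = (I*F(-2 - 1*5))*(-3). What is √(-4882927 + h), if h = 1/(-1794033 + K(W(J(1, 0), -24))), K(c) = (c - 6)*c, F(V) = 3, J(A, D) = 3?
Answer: I*√1744484391834184130/597714 ≈ 2209.7*I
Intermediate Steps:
W(I, s) = -9*I (W(I, s) = (I*3)*(-3) = (3*I)*(-3) = -9*I)
K(c) = c*(-6 + c) (K(c) = (-6 + c)*c = c*(-6 + c))
h = -1/1793142 (h = 1/(-1794033 + (-9*3)*(-6 - 9*3)) = 1/(-1794033 - 27*(-6 - 27)) = 1/(-1794033 - 27*(-33)) = 1/(-1794033 + 891) = 1/(-1793142) = -1/1793142 ≈ -5.5768e-7)
√(-4882927 + h) = √(-4882927 - 1/1793142) = √(-8755781486635/1793142) = I*√1744484391834184130/597714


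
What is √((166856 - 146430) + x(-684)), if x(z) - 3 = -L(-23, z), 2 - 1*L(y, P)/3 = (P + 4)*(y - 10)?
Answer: √87743 ≈ 296.21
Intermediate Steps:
L(y, P) = 6 - 3*(-10 + y)*(4 + P) (L(y, P) = 6 - 3*(P + 4)*(y - 10) = 6 - 3*(4 + P)*(-10 + y) = 6 - 3*(-10 + y)*(4 + P))
x(z) = -399 - 99*z (x(z) = 3 - (126 - 12*(-23) + 30*z - 3*z*(-23)) = 3 - (126 + 276 + 30*z + 69*z) = 3 - (402 + 99*z) = 3 + (-402 - 99*z) = -399 - 99*z)
√((166856 - 146430) + x(-684)) = √((166856 - 146430) + (-399 - 99*(-684))) = √(20426 + (-399 + 67716)) = √(20426 + 67317) = √87743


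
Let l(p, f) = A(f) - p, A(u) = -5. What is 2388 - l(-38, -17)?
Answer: 2355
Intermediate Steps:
l(p, f) = -5 - p
2388 - l(-38, -17) = 2388 - (-5 - 1*(-38)) = 2388 - (-5 + 38) = 2388 - 1*33 = 2388 - 33 = 2355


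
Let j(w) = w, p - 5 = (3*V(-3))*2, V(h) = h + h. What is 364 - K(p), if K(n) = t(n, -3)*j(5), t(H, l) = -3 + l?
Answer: 394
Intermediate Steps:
V(h) = 2*h
p = -31 (p = 5 + (3*(2*(-3)))*2 = 5 + (3*(-6))*2 = 5 - 18*2 = 5 - 36 = -31)
K(n) = -30 (K(n) = (-3 - 3)*5 = -6*5 = -30)
364 - K(p) = 364 - 1*(-30) = 364 + 30 = 394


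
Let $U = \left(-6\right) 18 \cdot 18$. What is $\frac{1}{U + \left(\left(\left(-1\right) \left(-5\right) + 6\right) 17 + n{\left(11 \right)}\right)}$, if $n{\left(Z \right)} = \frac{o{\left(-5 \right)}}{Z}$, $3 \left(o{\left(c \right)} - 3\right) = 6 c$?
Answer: $- \frac{11}{19334} \approx -0.00056895$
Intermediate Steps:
$o{\left(c \right)} = 3 + 2 c$ ($o{\left(c \right)} = 3 + \frac{6 c}{3} = 3 + 2 c$)
$U = -1944$ ($U = \left(-108\right) 18 = -1944$)
$n{\left(Z \right)} = - \frac{7}{Z}$ ($n{\left(Z \right)} = \frac{3 + 2 \left(-5\right)}{Z} = \frac{3 - 10}{Z} = - \frac{7}{Z}$)
$\frac{1}{U + \left(\left(\left(-1\right) \left(-5\right) + 6\right) 17 + n{\left(11 \right)}\right)} = \frac{1}{-1944 - \left(\frac{7}{11} - \left(\left(-1\right) \left(-5\right) + 6\right) 17\right)} = \frac{1}{-1944 - \left(\frac{7}{11} - \left(5 + 6\right) 17\right)} = \frac{1}{-1944 + \left(11 \cdot 17 - \frac{7}{11}\right)} = \frac{1}{-1944 + \left(187 - \frac{7}{11}\right)} = \frac{1}{-1944 + \frac{2050}{11}} = \frac{1}{- \frac{19334}{11}} = - \frac{11}{19334}$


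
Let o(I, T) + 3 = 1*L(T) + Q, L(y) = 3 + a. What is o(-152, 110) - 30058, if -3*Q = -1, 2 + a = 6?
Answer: -90161/3 ≈ -30054.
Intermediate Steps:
a = 4 (a = -2 + 6 = 4)
L(y) = 7 (L(y) = 3 + 4 = 7)
Q = ⅓ (Q = -⅓*(-1) = ⅓ ≈ 0.33333)
o(I, T) = 13/3 (o(I, T) = -3 + (1*7 + ⅓) = -3 + (7 + ⅓) = -3 + 22/3 = 13/3)
o(-152, 110) - 30058 = 13/3 - 30058 = -90161/3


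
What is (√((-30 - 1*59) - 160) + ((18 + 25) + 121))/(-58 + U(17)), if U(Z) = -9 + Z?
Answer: -82/25 - I*√249/50 ≈ -3.28 - 0.31559*I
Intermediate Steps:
(√((-30 - 1*59) - 160) + ((18 + 25) + 121))/(-58 + U(17)) = (√((-30 - 1*59) - 160) + ((18 + 25) + 121))/(-58 + (-9 + 17)) = (√((-30 - 59) - 160) + (43 + 121))/(-58 + 8) = (√(-89 - 160) + 164)/(-50) = (√(-249) + 164)*(-1/50) = (I*√249 + 164)*(-1/50) = (164 + I*√249)*(-1/50) = -82/25 - I*√249/50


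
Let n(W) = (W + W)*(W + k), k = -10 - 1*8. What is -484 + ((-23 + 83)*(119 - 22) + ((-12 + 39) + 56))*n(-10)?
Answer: 3305196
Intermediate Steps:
k = -18 (k = -10 - 8 = -18)
n(W) = 2*W*(-18 + W) (n(W) = (W + W)*(W - 18) = (2*W)*(-18 + W) = 2*W*(-18 + W))
-484 + ((-23 + 83)*(119 - 22) + ((-12 + 39) + 56))*n(-10) = -484 + ((-23 + 83)*(119 - 22) + ((-12 + 39) + 56))*(2*(-10)*(-18 - 10)) = -484 + (60*97 + (27 + 56))*(2*(-10)*(-28)) = -484 + (5820 + 83)*560 = -484 + 5903*560 = -484 + 3305680 = 3305196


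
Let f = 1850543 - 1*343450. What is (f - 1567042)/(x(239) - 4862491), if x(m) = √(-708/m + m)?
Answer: 69668852037201/5650872675237946 + 59949*√13482707/5650872675237946 ≈ 0.012329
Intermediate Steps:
f = 1507093 (f = 1850543 - 343450 = 1507093)
x(m) = √(m - 708/m)
(f - 1567042)/(x(239) - 4862491) = (1507093 - 1567042)/(√(239 - 708/239) - 4862491) = -59949/(√(239 - 708*1/239) - 4862491) = -59949/(√(239 - 708/239) - 4862491) = -59949/(√(56413/239) - 4862491) = -59949/(√13482707/239 - 4862491) = -59949/(-4862491 + √13482707/239)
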